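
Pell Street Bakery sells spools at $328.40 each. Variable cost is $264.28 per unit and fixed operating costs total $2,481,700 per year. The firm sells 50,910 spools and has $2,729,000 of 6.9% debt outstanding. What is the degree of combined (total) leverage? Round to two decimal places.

At 50,910 units, contribution = 50,910 × $64.12 = $3,264,349.20.
Operating income = contribution − fixed costs = $3,264,349.20 − $2,481,700 = $782,649.20. Interest = $188,301.00, so EBIT − I = $594,348.20.
Degree of total leverage = total CM / (EBIT − interest) = $3,264,349.20 / $594,348.20 = 5.4923.

5.49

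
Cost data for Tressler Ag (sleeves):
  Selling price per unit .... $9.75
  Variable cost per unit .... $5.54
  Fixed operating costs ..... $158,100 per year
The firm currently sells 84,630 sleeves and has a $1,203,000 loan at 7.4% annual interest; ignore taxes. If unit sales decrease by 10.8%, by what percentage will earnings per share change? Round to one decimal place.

-35.2%

Contribution at this volume is 84,630 × $4.21 = $356,292.30.
Operating income = contribution − fixed costs = $356,292.30 − $158,100 = $198,192.30.
Interest = $89,022.00, so EBIT − I = $109,170.30.
DCL = total CM / (EBIT − I) = $356,292.30 / $109,170.30 = 3.2636.
EPS therefore changes by 3.2636 × (-10.8%) = -35.2%.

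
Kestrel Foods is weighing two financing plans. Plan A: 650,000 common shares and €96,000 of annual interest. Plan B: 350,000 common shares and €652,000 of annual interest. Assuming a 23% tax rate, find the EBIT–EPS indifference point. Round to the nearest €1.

€1,300,667

At indifference, (EBIT − 96,000)(1 − t)/650,000 = (EBIT − 652,000)(1 − t)/350,000.
The (1 − t) factor cancels: (EBIT − 96,000) × 350,000 = (EBIT − 652,000) × 650,000.
EBIT × (650,000 − 350,000) = 652,000 × 650,000 − 96,000 × 350,000 = 390,200,000,000, so EBIT = 390,200,000,000 ÷ 300,000 = 1,300,666.67.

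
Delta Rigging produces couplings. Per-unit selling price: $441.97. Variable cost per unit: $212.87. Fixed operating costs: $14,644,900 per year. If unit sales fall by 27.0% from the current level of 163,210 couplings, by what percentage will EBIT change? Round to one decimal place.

-44.4%

Total contribution margin = 163,210 × $229.10 = $37,391,411.00.
Subtracting fixed costs: EBIT = $37,391,411.00 − $14,644,900 = $22,746,511.00.
So DOL = total CM / EBIT = $37,391,411.00 / $22,746,511.00 = 1.6438.
Operating income changes by 1.6438 × -27.0% = -44.4%.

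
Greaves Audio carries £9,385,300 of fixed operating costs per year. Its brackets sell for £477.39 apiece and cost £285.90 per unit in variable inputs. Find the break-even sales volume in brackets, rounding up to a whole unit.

Each unit contributes £477.39 − £285.90 = £191.49.
Break-even volume = fixed costs ÷ CM per unit = £9,385,300 ÷ £191.49 = 49,011.96, so 49,012 brackets.

49,012 brackets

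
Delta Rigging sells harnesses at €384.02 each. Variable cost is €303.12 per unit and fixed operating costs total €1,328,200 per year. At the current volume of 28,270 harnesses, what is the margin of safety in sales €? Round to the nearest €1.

Unit CM = price − variable cost = €384.02 − €303.12 = €80.90. Break-even units = €1,328,200 ÷ €80.90 = 16,417.80; break-even revenue = 16,417.80 × €384.02 = €6,304,763.46.
Actual sales revenue = 28,270 × €384.02 = €10,856,245.40.
Margin of safety = €10,856,245.40 − €6,304,763.46 = €4,551,482.

€4,551,482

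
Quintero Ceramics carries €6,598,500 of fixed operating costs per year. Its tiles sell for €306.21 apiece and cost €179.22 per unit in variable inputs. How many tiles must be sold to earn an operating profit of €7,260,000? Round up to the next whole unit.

109,131 tiles

Unit CM = price − variable cost = €306.21 − €179.22 = €126.99.
Units = (FC + target) / CM = (€6,598,500 + €7,260,000) / €126.99 = 109,130.64, so 109,131 tiles.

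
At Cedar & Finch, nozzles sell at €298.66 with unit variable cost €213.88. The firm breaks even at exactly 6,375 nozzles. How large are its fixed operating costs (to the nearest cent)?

€540,472.50

Contribution margin per unit = €298.66 − €213.88 = €84.78.
Since BE = FC / CM, FC = 6,375 × €84.78 = €540,472.50.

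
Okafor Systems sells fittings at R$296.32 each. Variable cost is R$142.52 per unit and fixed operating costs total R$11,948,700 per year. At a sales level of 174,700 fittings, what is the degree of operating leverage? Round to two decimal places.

Contribution at this volume is 174,700 × R$153.80 = R$26,868,860.00.
EBIT = R$26,868,860.00 − R$11,948,700 = R$14,920,160.00.
Degree of operating leverage = R$26,868,860.00 / R$14,920,160.00 = 1.8008.

1.80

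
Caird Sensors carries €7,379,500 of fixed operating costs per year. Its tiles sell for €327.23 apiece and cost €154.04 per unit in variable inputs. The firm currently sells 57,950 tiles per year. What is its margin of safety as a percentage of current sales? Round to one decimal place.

Contribution margin per unit = €327.23 − €154.04 = €173.19. Break-even units = €7,379,500 ÷ €173.19 = 42,609.27; break-even revenue = 42,609.27 × €327.23 = €13,943,032.42.
Actual sales revenue = 57,950 × €327.23 = €18,962,978.50.
Margin of safety = (€18,962,978.50 − €13,943,032.42) ÷ €18,962,978.50 = 26.5%.

26.5%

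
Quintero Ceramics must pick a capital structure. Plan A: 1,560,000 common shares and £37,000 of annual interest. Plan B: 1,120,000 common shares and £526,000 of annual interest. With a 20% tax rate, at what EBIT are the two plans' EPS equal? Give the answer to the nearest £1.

£1,770,727

At indifference, (EBIT − 37,000)(1 − t)/1,560,000 = (EBIT − 526,000)(1 − t)/1,120,000.
Cancelling (1 − t) and cross-multiplying: 1,120,000·(EBIT − 37,000) = 1,560,000·(EBIT − 526,000).
Solving, EBIT = (526,000·1,560,000 − 37,000·1,120,000) / (1,560,000 − 1,120,000) = 779,120,000,000 / 440,000 = 1,770,727.27.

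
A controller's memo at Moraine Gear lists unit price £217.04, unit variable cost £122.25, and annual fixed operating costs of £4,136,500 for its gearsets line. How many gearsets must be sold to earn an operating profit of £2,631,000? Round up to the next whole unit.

Contribution margin per unit = £217.04 − £122.25 = £94.79.
Units = (FC + target) / CM = (£4,136,500 + £2,631,000) / £94.79 = 71,394.66, so 71,395 gearsets.

71,395 gearsets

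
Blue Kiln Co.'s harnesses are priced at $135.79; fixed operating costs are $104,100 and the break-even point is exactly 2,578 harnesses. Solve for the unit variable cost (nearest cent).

$95.41

At break-even, FC = Q × (P − VC), so P − VC = $104,100 ÷ 2,578 = $40.3801.
Hence VC = price − CM = $135.79 − $40.3801 = $95.41.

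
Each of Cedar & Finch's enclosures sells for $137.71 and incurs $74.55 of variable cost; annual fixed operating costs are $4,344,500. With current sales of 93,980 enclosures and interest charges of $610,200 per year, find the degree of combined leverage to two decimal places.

Contribution at this volume is 93,980 × $63.16 = $5,935,776.80.
Subtracting fixed costs: EBIT = $5,935,776.80 − $4,344,500 = $1,591,276.80. Interest = $610,200.00, so EBIT − I = $981,076.80.
DCL = contribution ÷ (EBIT − I) = $5,935,776.80 ÷ $981,076.80 = 6.0503.

6.05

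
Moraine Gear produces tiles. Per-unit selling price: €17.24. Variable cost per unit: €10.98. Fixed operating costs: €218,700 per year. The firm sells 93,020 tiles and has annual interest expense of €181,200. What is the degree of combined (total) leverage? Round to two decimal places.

3.19

Total contribution margin = 93,020 × €6.26 = €582,305.20.
EBIT = €582,305.20 − €218,700 = €363,605.20. Interest = €181,200.00.
DOL = €582,305.20 ÷ €363,605.20 = 1.6015; DFL = €363,605.20 ÷ €182,405.20 = 1.9934.
DCL = DOL × DFL = 1.6015 × 1.9934 = 3.1924.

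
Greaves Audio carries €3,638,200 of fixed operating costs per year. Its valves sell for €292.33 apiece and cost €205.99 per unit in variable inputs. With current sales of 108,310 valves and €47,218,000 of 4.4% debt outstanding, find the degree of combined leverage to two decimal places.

2.57

Total contribution margin = 108,310 × €86.34 = €9,351,485.40.
EBIT = €9,351,485.40 − €3,638,200 = €5,713,285.40. Interest = €2,077,592.00.
DOL = €9,351,485.40 ÷ €5,713,285.40 = 1.6368; DFL = €5,713,285.40 ÷ €3,635,693.40 = 1.5714.
DCL = DOL × DFL = 1.6368 × 1.5714 = 2.5721.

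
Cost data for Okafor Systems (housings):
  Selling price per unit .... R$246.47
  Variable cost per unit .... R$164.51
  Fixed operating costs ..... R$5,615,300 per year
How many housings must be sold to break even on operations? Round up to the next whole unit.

Unit CM = price − variable cost = R$246.47 − R$164.51 = R$81.96.
Break-even Q = R$5,615,300 / R$81.96 = 68,512.69 → 68,513 housings.

68,513 housings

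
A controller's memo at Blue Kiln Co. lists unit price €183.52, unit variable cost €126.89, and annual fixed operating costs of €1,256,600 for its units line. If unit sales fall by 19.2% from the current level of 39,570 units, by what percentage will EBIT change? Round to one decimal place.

Total contribution margin = 39,570 × €56.63 = €2,240,849.10.
Operating income = contribution − fixed costs = €2,240,849.10 − €1,256,600 = €984,249.10.
DOL = contribution ÷ EBIT = €2,240,849.10 ÷ €984,249.10 = 2.2767.
%ΔEBIT = DOL × %ΔSales = 2.2767 × -19.2% = -43.7%.

-43.7%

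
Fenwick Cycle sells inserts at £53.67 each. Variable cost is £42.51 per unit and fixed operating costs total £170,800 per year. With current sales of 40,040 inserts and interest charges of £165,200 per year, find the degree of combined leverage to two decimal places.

4.03

Total contribution margin = 40,040 × £11.16 = £446,846.40.
EBIT = £446,846.40 − £170,800 = £276,046.40. Interest = £165,200.00.
DOL = £446,846.40 ÷ £276,046.40 = 1.6187; DFL = £276,046.40 ÷ £110,846.40 = 2.4904.
DCL = DOL × DFL = 1.6187 × 2.4904 = 4.0312.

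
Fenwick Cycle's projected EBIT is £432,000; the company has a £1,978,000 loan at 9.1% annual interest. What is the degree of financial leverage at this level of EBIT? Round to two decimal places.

Annual interest charges come to £179,998.00.
Degree of financial leverage = EBIT / (EBIT − interest) = £432,000 / £252,002.00 = 1.7143.

1.71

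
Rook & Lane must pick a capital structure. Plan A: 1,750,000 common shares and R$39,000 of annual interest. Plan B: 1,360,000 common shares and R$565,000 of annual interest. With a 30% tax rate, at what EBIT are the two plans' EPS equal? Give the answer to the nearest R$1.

R$2,399,256

At indifference, (EBIT − 39,000)(1 − t)/1,750,000 = (EBIT − 565,000)(1 − t)/1,360,000.
The (1 − t) factor cancels: (EBIT − 39,000) × 1,360,000 = (EBIT − 565,000) × 1,750,000.
EBIT × (1,750,000 − 1,360,000) = 565,000 × 1,750,000 − 39,000 × 1,360,000 = 935,710,000,000, so EBIT = 935,710,000,000 ÷ 390,000 = 2,399,256.41.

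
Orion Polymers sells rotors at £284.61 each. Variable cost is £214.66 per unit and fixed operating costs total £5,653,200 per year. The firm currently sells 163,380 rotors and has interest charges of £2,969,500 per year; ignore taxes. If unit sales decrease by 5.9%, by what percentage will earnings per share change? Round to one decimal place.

-24.0%

At 163,380 units, contribution = 163,380 × £69.95 = £11,428,431.00.
Operating income = contribution − fixed costs = £11,428,431.00 − £5,653,200 = £5,775,231.00.
After interest of £2,969,500.00, pre-tax earnings = £2,805,731.00.
Degree of combined leverage = contribution ÷ (EBIT − I) = £11,428,431.00 ÷ £2,805,731.00 = 4.0732.
EPS therefore changes by 4.0732 × (-5.9%) = -24.0%.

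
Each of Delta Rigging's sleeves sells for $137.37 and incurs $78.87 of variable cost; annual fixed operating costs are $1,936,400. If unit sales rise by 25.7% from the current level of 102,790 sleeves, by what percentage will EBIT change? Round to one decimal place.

Contribution at this volume is 102,790 × $58.50 = $6,013,215.00.
EBIT = $6,013,215.00 − $1,936,400 = $4,076,815.00.
Degree of operating leverage = $6,013,215.00 / $4,076,815.00 = 1.4750.
So EBIT moves 1.4750 × (+25.7%) = +37.9%.

+37.9%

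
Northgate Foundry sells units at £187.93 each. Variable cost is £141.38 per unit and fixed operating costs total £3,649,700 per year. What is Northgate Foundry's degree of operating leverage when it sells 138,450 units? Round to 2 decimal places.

2.31

Total contribution margin = 138,450 × £46.55 = £6,444,847.50.
Operating income = contribution − fixed costs = £6,444,847.50 − £3,649,700 = £2,795,147.50.
Degree of operating leverage = £6,444,847.50 / £2,795,147.50 = 2.3057.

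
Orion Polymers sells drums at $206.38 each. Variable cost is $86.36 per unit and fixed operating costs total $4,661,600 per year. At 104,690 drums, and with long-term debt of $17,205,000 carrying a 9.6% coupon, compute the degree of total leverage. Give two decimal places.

2.01

Contribution at this volume is 104,690 × $120.02 = $12,564,893.80.
Operating income = contribution − fixed costs = $12,564,893.80 − $4,661,600 = $7,903,293.80. Interest = $1,651,680.00.
DOL = $12,564,893.80 ÷ $7,903,293.80 = 1.5898; DFL = $7,903,293.80 ÷ $6,251,613.80 = 1.2642.
DCL = DOL × DFL = 1.5898 × 1.2642 = 2.0098.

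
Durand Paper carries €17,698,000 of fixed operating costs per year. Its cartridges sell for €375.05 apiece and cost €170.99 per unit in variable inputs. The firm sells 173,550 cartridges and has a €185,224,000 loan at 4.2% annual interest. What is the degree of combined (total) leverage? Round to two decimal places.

At 173,550 units, contribution = 173,550 × €204.06 = €35,414,613.00.
Operating income = contribution − fixed costs = €35,414,613.00 − €17,698,000 = €17,716,613.00. Interest = €7,779,408.00.
DOL = €35,414,613.00 ÷ €17,716,613.00 = 1.9989; DFL = €17,716,613.00 ÷ €9,937,205.00 = 1.7829.
Combined leverage = 1.9989 × 1.7829 = 3.5638.

3.56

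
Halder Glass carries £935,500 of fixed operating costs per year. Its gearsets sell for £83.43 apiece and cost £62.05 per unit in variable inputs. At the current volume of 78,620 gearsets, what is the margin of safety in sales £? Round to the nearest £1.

Unit CM = price − variable cost = £83.43 − £62.05 = £21.38. Break-even units = £935,500 ÷ £21.38 = 43,755.85; break-even revenue = 43,755.85 × £83.43 = £3,650,550.28.
Current sales = 78,620 × £83.43 = £6,559,266.60.
Margin of safety = £6,559,266.60 − £3,650,550.28 = £2,908,716.

£2,908,716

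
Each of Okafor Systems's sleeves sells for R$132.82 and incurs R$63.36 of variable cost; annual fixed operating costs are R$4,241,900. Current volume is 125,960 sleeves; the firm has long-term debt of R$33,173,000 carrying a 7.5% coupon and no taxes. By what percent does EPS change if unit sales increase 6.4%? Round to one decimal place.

At 125,960 units, contribution = 125,960 × R$69.46 = R$8,749,181.60.
Operating income = contribution − fixed costs = R$8,749,181.60 − R$4,241,900 = R$4,507,281.60.
Interest = R$2,487,975.00, so EBIT − I = R$2,019,306.60.
Degree of combined leverage = contribution ÷ (EBIT − I) = R$8,749,181.60 ÷ R$2,019,306.60 = 4.3328.
EPS therefore changes by 4.3328 × (+6.4%) = +27.7%.

+27.7%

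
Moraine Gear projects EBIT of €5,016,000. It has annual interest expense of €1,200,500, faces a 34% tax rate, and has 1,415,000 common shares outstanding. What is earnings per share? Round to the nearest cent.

€1.78

Pre-tax income = €5,016,000 − €1,200,500.00 = €3,815,500.00.
After tax at 34%: net income = €3,815,500.00 × 0.66 = €2,518,230.00.
EPS = €2,518,230.00 ÷ 1,415,000 = €1.78.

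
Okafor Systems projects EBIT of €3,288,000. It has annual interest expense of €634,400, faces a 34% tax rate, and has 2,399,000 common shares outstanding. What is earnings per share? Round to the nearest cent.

€0.73

Interest = €634,400.00, so EBT = €3,288,000 − €634,400.00 = €2,653,600.00.
After tax at 34%: net income = €2,653,600.00 × 0.66 = €1,751,376.00.
Per share: €1,751,376.00 / 2,399,000 shares = €0.73.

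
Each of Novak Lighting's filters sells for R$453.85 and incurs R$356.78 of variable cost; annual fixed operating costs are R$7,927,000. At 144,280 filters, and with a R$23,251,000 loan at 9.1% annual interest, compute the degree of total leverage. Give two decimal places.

3.53

Contribution at this volume is 144,280 × R$97.07 = R$14,005,259.60.
Operating income = contribution − fixed costs = R$14,005,259.60 − R$7,927,000 = R$6,078,259.60. Interest = R$2,115,841.00.
DOL = R$14,005,259.60 ÷ R$6,078,259.60 = 2.3042; DFL = R$6,078,259.60 ÷ R$3,962,418.60 = 1.5340.
DCL = DOL × DFL = 2.3042 × 1.5340 = 3.5346.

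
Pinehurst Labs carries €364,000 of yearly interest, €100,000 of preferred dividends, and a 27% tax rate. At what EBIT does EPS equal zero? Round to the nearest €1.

Grossing the preferred dividend up to pre-tax terms: €100,000 / (1 − 0.27) = €136,986.30.
EPS = 0 when EBIT covers interest plus the pre-tax preferred burden: €364,000 + €136,986.30 = €500,986.30.

€500,986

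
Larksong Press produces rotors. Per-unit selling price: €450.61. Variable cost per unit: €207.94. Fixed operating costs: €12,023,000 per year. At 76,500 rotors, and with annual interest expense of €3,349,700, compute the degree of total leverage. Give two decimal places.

At 76,500 units, contribution = 76,500 × €242.67 = €18,564,255.00.
EBIT = €18,564,255.00 − €12,023,000 = €6,541,255.00. Interest = €3,349,700.00.
DOL = €18,564,255.00 ÷ €6,541,255.00 = 2.8380; DFL = €6,541,255.00 ÷ €3,191,555.00 = 2.0496.
Combined leverage = 2.8380 × 2.0496 = 5.8168.

5.82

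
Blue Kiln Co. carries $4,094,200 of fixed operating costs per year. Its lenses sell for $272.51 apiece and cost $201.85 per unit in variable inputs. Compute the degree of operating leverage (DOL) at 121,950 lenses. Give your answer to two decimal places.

Total contribution margin = 121,950 × $70.66 = $8,616,987.00.
EBIT = $8,616,987.00 − $4,094,200 = $4,522,787.00.
So DOL = total CM / EBIT = $8,616,987.00 / $4,522,787.00 = 1.9052.

1.91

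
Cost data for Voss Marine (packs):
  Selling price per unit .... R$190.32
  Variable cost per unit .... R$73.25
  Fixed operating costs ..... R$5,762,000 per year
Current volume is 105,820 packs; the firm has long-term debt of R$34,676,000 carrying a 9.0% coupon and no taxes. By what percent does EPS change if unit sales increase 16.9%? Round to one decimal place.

At 105,820 units, contribution = 105,820 × R$117.07 = R$12,388,347.40.
Operating income = contribution − fixed costs = R$12,388,347.40 − R$5,762,000 = R$6,626,347.40.
Interest = R$3,120,840.00, so EBIT − I = R$3,505,507.40.
Degree of combined leverage = contribution ÷ (EBIT − I) = R$12,388,347.40 ÷ R$3,505,507.40 = 3.5340.
%ΔEPS = DCL × %ΔSales = 3.5340 × +16.9% = +59.7%.

+59.7%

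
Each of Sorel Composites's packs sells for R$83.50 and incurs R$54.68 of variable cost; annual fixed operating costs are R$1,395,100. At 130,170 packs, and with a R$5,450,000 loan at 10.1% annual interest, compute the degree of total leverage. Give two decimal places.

Total contribution margin = 130,170 × R$28.82 = R$3,751,499.40.
Operating income = contribution − fixed costs = R$3,751,499.40 − R$1,395,100 = R$2,356,399.40. Interest = R$550,450.00.
DOL = R$3,751,499.40 ÷ R$2,356,399.40 = 1.5920; DFL = R$2,356,399.40 ÷ R$1,805,949.40 = 1.3048.
DCL = DOL × DFL = 1.5920 × 1.3048 = 2.0772.

2.08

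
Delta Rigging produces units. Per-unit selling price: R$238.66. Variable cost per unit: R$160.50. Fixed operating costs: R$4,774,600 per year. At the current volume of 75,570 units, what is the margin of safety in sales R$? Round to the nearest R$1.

R$3,456,390

Each unit contributes R$238.66 − R$160.50 = R$78.16. Break-even units = R$4,774,600 ÷ R$78.16 = 61,087.51; break-even revenue = 61,087.51 × R$238.66 = R$14,579,145.80.
Current sales = 75,570 × R$238.66 = R$18,035,536.20.
Margin of safety = R$18,035,536.20 − R$14,579,145.80 = R$3,456,390.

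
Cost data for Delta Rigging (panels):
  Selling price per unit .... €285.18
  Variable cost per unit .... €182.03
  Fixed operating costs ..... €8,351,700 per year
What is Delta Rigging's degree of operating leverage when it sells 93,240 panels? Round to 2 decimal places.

Contribution at this volume is 93,240 × €103.15 = €9,617,706.00.
Operating income = contribution − fixed costs = €9,617,706.00 − €8,351,700 = €1,266,006.00.
So DOL = total CM / EBIT = €9,617,706.00 / €1,266,006.00 = 7.5969.

7.60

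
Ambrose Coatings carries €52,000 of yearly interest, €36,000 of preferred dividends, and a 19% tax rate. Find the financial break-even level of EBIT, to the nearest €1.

€96,444

Grossing the preferred dividend up to pre-tax terms: €36,000 / (1 − 0.19) = €44,444.44.
EPS = 0 when EBIT covers interest plus the pre-tax preferred burden: €52,000 + €44,444.44 = €96,444.44.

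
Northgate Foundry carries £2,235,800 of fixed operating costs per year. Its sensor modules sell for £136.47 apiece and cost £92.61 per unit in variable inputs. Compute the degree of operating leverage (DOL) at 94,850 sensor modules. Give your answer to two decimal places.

2.16

Contribution at this volume is 94,850 × £43.86 = £4,160,121.00.
Subtracting fixed costs: EBIT = £4,160,121.00 − £2,235,800 = £1,924,321.00.
Degree of operating leverage = £4,160,121.00 / £1,924,321.00 = 2.1619.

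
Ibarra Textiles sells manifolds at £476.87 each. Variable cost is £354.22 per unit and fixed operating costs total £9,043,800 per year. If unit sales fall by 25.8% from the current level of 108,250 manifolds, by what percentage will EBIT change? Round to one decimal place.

At 108,250 units, contribution = 108,250 × £122.65 = £13,276,862.50.
Operating income = contribution − fixed costs = £13,276,862.50 − £9,043,800 = £4,233,062.50.
DOL = contribution ÷ EBIT = £13,276,862.50 ÷ £4,233,062.50 = 3.1365.
So EBIT moves 3.1365 × (-25.8%) = -80.9%.

-80.9%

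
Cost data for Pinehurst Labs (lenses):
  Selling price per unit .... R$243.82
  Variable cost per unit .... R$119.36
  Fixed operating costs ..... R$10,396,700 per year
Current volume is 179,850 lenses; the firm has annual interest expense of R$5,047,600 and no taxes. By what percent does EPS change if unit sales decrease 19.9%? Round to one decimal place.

-64.2%

At 179,850 units, contribution = 179,850 × R$124.46 = R$22,384,131.00.
Subtracting fixed costs: EBIT = R$22,384,131.00 − R$10,396,700 = R$11,987,431.00.
After interest of R$5,047,600.00, pre-tax earnings = R$6,939,831.00.
DCL = total CM / (EBIT − I) = R$22,384,131.00 / R$6,939,831.00 = 3.2255.
%ΔEPS = DCL × %ΔSales = 3.2255 × -19.9% = -64.2%.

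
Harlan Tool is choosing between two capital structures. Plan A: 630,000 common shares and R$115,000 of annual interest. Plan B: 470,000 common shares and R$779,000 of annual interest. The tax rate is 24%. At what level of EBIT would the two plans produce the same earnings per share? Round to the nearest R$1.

R$2,729,500

At indifference, (EBIT − 115,000)(1 − t)/630,000 = (EBIT − 779,000)(1 − t)/470,000.
Cancelling (1 − t) and cross-multiplying: 470,000·(EBIT − 115,000) = 630,000·(EBIT − 779,000).
Solving, EBIT = (779,000·630,000 − 115,000·470,000) / (630,000 − 470,000) = 436,720,000,000 / 160,000 = 2,729,500.00.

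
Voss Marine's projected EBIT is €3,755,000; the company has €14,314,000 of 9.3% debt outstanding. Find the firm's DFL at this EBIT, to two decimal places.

Annual interest charges come to €1,331,202.00.
DFL = EBIT ÷ (EBIT − I) = €3,755,000 ÷ (€3,755,000 − €1,331,202.00) = €3,755,000 ÷ €2,423,798.00 = 1.5492.

1.55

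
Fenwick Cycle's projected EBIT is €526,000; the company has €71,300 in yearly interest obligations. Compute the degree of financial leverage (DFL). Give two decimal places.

Annual interest charges come to €71,300.00.
Degree of financial leverage = EBIT / (EBIT − interest) = €526,000 / €454,700.00 = 1.1568.

1.16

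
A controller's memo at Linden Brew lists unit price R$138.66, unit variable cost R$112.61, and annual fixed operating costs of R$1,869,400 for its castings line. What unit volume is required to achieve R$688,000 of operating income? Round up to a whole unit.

98,173 castings

Contribution margin per unit = R$138.66 − R$112.61 = R$26.05.
Need Q such that Q × R$26.05 − R$1,869,400 = R$688,000, i.e. Q = R$2,557,400 / R$26.05 = 98,172.74 → 98,173.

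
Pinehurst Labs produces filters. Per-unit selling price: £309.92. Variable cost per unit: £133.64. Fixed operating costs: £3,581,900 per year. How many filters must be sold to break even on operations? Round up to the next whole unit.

20,320 filters

Each unit contributes £309.92 − £133.64 = £176.28.
Break-even Q = £3,581,900 / £176.28 = 20,319.38 → 20,320 filters.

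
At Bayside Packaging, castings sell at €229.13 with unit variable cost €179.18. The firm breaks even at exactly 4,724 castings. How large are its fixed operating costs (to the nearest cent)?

Each unit contributes €229.13 − €179.18 = €49.95.
Since BE = FC / CM, FC = 4,724 × €49.95 = €235,963.80.

€235,963.80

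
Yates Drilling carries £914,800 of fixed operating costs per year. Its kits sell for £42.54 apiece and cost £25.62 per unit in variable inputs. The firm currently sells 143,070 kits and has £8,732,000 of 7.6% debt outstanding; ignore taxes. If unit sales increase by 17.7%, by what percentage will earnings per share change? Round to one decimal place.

+50.9%

Total contribution margin = 143,070 × £16.92 = £2,420,744.40.
Subtracting fixed costs: EBIT = £2,420,744.40 − £914,800 = £1,505,944.40.
After interest of £663,632.00, pre-tax earnings = £842,312.40.
DCL = total CM / (EBIT − I) = £2,420,744.40 / £842,312.40 = 2.8739.
%ΔEPS = DCL × %ΔSales = 2.8739 × +17.7% = +50.9%.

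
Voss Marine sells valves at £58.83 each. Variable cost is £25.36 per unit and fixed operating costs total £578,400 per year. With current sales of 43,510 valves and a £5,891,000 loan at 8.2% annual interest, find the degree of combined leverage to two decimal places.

3.69

Contribution at this volume is 43,510 × £33.47 = £1,456,279.70.
EBIT = £1,456,279.70 − £578,400 = £877,879.70. Interest = £483,062.00.
DOL = £1,456,279.70 ÷ £877,879.70 = 1.6589; DFL = £877,879.70 ÷ £394,817.70 = 2.2235.
Combined leverage = 1.6589 × 2.2235 = 3.6886.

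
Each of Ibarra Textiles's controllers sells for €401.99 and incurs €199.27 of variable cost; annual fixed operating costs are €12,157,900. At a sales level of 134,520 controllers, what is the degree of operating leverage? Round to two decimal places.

At 134,520 units, contribution = 134,520 × €202.72 = €27,269,894.40.
EBIT = €27,269,894.40 − €12,157,900 = €15,111,994.40.
Degree of operating leverage = €27,269,894.40 / €15,111,994.40 = 1.8045.

1.80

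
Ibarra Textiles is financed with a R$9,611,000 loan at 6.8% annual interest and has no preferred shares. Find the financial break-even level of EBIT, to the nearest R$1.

Annual interest = 6.8% × R$9,611,000 = R$653,548.00.
Without preferred stock the financial break-even is simply EBIT = interest = R$653,548.00.

R$653,548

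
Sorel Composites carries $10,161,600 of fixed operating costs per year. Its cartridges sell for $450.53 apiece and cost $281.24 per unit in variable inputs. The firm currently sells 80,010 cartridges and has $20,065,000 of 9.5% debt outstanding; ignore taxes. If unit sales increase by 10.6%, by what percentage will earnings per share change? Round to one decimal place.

+97.2%

At 80,010 units, contribution = 80,010 × $169.29 = $13,544,892.90.
Operating income = contribution − fixed costs = $13,544,892.90 − $10,161,600 = $3,383,292.90.
After interest of $1,906,175.00, pre-tax earnings = $1,477,117.90.
Degree of combined leverage = contribution ÷ (EBIT − I) = $13,544,892.90 ÷ $1,477,117.90 = 9.1698.
%ΔEPS = DCL × %ΔSales = 9.1698 × +10.6% = +97.2%.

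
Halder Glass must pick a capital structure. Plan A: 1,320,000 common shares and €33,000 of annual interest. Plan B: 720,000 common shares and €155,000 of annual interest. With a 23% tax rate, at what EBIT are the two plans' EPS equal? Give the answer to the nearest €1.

€301,400

Set EPS_A = EPS_B: (EBIT − €33,000)(1 − 0.23) ÷ 1,320,000 = (EBIT − €155,000)(1 − 0.23) ÷ 720,000.
The (1 − t) factor cancels: (EBIT − 33,000) × 720,000 = (EBIT − 155,000) × 1,320,000.
Solving, EBIT = (155,000·1,320,000 − 33,000·720,000) / (1,320,000 − 720,000) = 180,840,000,000 / 600,000 = 301,400.00.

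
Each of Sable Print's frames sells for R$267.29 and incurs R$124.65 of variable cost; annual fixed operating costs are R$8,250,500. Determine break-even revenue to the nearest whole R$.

Contribution margin per unit = R$267.29 − R$124.65 = R$142.64, a CM ratio of R$142.64 ÷ R$267.29 = 0.5337.
Break-even sales = FC ÷ CM ratio = R$8,250,500 × R$267.29 / R$142.64 = R$15,460,433.

R$15,460,433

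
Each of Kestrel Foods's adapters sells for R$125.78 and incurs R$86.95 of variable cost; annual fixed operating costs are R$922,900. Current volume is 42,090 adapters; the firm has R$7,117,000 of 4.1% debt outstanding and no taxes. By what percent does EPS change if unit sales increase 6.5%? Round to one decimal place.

+25.3%

At 42,090 units, contribution = 42,090 × R$38.83 = R$1,634,354.70.
Operating income = contribution − fixed costs = R$1,634,354.70 − R$922,900 = R$711,454.70.
After interest of R$291,797.00, pre-tax earnings = R$419,657.70.
Degree of combined leverage = contribution ÷ (EBIT − I) = R$1,634,354.70 ÷ R$419,657.70 = 3.8945.
EPS therefore changes by 3.8945 × (+6.5%) = +25.3%.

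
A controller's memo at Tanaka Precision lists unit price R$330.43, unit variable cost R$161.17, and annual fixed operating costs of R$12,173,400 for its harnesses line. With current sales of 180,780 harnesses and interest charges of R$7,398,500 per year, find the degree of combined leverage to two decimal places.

Total contribution margin = 180,780 × R$169.26 = R$30,598,822.80.
Subtracting fixed costs: EBIT = R$30,598,822.80 − R$12,173,400 = R$18,425,422.80. Interest = R$7,398,500.00, so EBIT − I = R$11,026,922.80.
DCL = contribution ÷ (EBIT − I) = R$30,598,822.80 ÷ R$11,026,922.80 = 2.7749.

2.77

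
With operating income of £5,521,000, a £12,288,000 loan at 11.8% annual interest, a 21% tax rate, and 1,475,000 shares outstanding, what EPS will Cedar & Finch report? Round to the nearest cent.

Interest = £1,449,984.00, so EBT = £5,521,000 − £1,449,984.00 = £4,071,016.00.
After tax at 21%: net income = £4,071,016.00 × 0.79 = £3,216,102.64.
EPS = £3,216,102.64 ÷ 1,475,000 = £2.18.

£2.18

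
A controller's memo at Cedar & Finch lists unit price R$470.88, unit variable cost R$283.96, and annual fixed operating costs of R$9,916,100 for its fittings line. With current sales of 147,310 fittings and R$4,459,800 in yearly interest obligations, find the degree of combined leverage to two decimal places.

2.09

Total contribution margin = 147,310 × R$186.92 = R$27,535,185.20.
EBIT = R$27,535,185.20 − R$9,916,100 = R$17,619,085.20. Interest = R$4,459,800.00, so EBIT − I = R$13,159,285.20.
Degree of total leverage = total CM / (EBIT − interest) = R$27,535,185.20 / R$13,159,285.20 = 2.0925.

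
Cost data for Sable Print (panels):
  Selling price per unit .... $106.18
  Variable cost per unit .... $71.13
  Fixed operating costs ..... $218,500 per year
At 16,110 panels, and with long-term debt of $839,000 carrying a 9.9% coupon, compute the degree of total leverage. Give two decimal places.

2.15

Total contribution margin = 16,110 × $35.05 = $564,655.50.
Operating income = contribution − fixed costs = $564,655.50 − $218,500 = $346,155.50. Interest = $83,061.00.
DOL = $564,655.50 ÷ $346,155.50 = 1.6312; DFL = $346,155.50 ÷ $263,094.50 = 1.3157.
DCL = DOL × DFL = 1.6312 × 1.3157 = 2.1462.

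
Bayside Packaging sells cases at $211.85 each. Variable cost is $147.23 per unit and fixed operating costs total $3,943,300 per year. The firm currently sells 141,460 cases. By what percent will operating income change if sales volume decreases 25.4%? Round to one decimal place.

-44.7%

At 141,460 units, contribution = 141,460 × $64.62 = $9,141,145.20.
EBIT = $9,141,145.20 − $3,943,300 = $5,197,845.20.
DOL = contribution ÷ EBIT = $9,141,145.20 ÷ $5,197,845.20 = 1.7586.
Operating income changes by 1.7586 × -25.4% = -44.7%.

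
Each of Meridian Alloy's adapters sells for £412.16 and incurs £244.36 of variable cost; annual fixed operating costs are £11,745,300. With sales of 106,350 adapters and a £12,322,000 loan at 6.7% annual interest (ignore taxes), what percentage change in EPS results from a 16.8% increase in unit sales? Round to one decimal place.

+56.8%

At 106,350 units, contribution = 106,350 × £167.80 = £17,845,530.00.
Subtracting fixed costs: EBIT = £17,845,530.00 − £11,745,300 = £6,100,230.00.
Interest = £825,574.00, so EBIT − I = £5,274,656.00.
DCL = total CM / (EBIT − I) = £17,845,530.00 / £5,274,656.00 = 3.3833.
%ΔEPS = DCL × %ΔSales = 3.3833 × +16.8% = +56.8%.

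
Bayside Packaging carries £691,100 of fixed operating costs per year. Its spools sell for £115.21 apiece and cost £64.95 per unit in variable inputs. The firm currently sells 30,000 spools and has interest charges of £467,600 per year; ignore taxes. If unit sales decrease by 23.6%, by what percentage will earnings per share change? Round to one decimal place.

-101.9%

At 30,000 units, contribution = 30,000 × £50.26 = £1,507,800.00.
Subtracting fixed costs: EBIT = £1,507,800.00 − £691,100 = £816,700.00.
After interest of £467,600.00, pre-tax earnings = £349,100.00.
Degree of combined leverage = contribution ÷ (EBIT − I) = £1,507,800.00 ÷ £349,100.00 = 4.3191.
EPS therefore changes by 4.3191 × (-23.6%) = -101.9%.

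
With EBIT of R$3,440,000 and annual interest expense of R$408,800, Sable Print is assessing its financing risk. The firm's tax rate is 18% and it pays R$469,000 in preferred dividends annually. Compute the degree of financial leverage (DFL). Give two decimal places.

Annual interest charges come to R$408,800.00.
Preferred dividends grossed up pre-tax: R$469,000 / (1 − 0.18) = R$571,951.22.
DFL = EBIT ÷ [EBIT − I − D_p/(1−t)] = R$3,440,000 ÷ [R$3,440,000 − R$408,800.00 − R$571,951.22] = R$3,440,000 ÷ R$2,459,248.78 = 1.3988.

1.40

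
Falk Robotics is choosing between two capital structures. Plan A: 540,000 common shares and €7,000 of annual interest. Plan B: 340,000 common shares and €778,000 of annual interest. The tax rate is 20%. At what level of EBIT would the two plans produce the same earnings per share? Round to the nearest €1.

€2,088,700

At indifference, (EBIT − 7,000)(1 − t)/540,000 = (EBIT − 778,000)(1 − t)/340,000.
Cancelling (1 − t) and cross-multiplying: 340,000·(EBIT − 7,000) = 540,000·(EBIT − 778,000).
EBIT × (540,000 − 340,000) = 778,000 × 540,000 − 7,000 × 340,000 = 417,740,000,000, so EBIT = 417,740,000,000 ÷ 200,000 = 2,088,700.00.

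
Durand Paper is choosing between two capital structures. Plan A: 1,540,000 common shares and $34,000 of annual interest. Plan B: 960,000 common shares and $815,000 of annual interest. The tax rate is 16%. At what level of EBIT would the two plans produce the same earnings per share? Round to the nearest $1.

$2,107,690

Set EPS_A = EPS_B: (EBIT − $34,000)(1 − 0.16) ÷ 1,540,000 = (EBIT − $815,000)(1 − 0.16) ÷ 960,000.
The (1 − t) factor cancels: (EBIT − 34,000) × 960,000 = (EBIT − 815,000) × 1,540,000.
Solving, EBIT = (815,000·1,540,000 − 34,000·960,000) / (1,540,000 − 960,000) = 1,222,460,000,000 / 580,000 = 2,107,689.66.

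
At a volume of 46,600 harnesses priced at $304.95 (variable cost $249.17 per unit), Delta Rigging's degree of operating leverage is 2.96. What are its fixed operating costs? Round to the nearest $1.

$1,721,190

Contribution at this volume is 46,600 × $55.78 = $2,599,348.00.
DOL = contribution / EBIT, so EBIT = $2,599,348.00 / 2.96 = $878,158.11.
And FC = contribution − EBIT = $2,599,348.00 − $878,158.11 = $1,721,190.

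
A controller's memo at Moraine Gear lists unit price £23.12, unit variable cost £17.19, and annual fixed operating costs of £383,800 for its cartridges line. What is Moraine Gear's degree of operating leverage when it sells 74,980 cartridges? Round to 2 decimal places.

7.31

Contribution at this volume is 74,980 × £5.93 = £444,631.40.
Operating income = contribution − fixed costs = £444,631.40 − £383,800 = £60,831.40.
DOL = contribution ÷ EBIT = £444,631.40 ÷ £60,831.40 = 7.3092.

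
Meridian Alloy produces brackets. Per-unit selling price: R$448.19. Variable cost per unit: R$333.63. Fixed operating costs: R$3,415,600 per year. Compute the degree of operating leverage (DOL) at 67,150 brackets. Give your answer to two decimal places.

1.80

Total contribution margin = 67,150 × R$114.56 = R$7,692,704.00.
Operating income = contribution − fixed costs = R$7,692,704.00 − R$3,415,600 = R$4,277,104.00.
Degree of operating leverage = R$7,692,704.00 / R$4,277,104.00 = 1.7986.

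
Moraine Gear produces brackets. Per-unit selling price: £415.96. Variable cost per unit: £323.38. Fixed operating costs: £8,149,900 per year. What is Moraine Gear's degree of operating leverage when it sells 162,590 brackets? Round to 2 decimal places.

2.18

At 162,590 units, contribution = 162,590 × £92.58 = £15,052,582.20.
Operating income = contribution − fixed costs = £15,052,582.20 − £8,149,900 = £6,902,682.20.
DOL = contribution ÷ EBIT = £15,052,582.20 ÷ £6,902,682.20 = 2.1807.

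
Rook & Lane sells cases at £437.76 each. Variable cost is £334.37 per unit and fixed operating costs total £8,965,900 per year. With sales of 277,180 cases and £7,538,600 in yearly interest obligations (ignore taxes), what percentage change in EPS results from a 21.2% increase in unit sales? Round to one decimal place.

Total contribution margin = 277,180 × £103.39 = £28,657,640.20.
Subtracting fixed costs: EBIT = £28,657,640.20 − £8,965,900 = £19,691,740.20.
Interest = £7,538,600.00, so EBIT − I = £12,153,140.20.
DCL = total CM / (EBIT − I) = £28,657,640.20 / £12,153,140.20 = 2.3580.
%ΔEPS = DCL × %ΔSales = 2.3580 × +21.2% = +50.0%.

+50.0%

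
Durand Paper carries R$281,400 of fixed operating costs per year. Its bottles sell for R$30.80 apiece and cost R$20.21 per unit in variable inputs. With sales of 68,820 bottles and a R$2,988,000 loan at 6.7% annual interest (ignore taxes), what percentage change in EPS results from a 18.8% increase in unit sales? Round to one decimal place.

+55.4%

At 68,820 units, contribution = 68,820 × R$10.59 = R$728,803.80.
Operating income = contribution − fixed costs = R$728,803.80 − R$281,400 = R$447,403.80.
Interest = R$200,196.00, so EBIT − I = R$247,207.80.
DCL = total CM / (EBIT − I) = R$728,803.80 / R$247,207.80 = 2.9481.
EPS therefore changes by 2.9481 × (+18.8%) = +55.4%.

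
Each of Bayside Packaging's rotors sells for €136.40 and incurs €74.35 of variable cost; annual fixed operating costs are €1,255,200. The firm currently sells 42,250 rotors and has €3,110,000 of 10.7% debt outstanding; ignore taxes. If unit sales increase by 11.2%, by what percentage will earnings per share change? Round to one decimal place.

Contribution at this volume is 42,250 × €62.05 = €2,621,612.50.
Subtracting fixed costs: EBIT = €2,621,612.50 − €1,255,200 = €1,366,412.50.
Interest = €332,770.00, so EBIT − I = €1,033,642.50.
DCL = total CM / (EBIT − I) = €2,621,612.50 / €1,033,642.50 = 2.5363.
%ΔEPS = DCL × %ΔSales = 2.5363 × +11.2% = +28.4%.

+28.4%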